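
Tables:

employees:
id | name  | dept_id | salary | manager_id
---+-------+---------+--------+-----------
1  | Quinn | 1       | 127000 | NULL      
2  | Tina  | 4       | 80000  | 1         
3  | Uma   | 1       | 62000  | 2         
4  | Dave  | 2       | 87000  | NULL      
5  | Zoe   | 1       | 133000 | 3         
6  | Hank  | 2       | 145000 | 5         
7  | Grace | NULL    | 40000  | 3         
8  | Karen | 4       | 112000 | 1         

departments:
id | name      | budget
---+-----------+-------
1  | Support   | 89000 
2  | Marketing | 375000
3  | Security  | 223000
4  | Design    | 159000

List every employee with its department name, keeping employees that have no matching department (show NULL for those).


LEFT JOIN keeps every row from employees (the left table); where dept_id has no match in departments, the department columns become NULL. Walk through each employee:
  - employee 1 (Quinn): dept_id=1 -> matches Support
  - employee 2 (Tina): dept_id=4 -> matches Design
  - employee 3 (Uma): dept_id=1 -> matches Support
  - employee 4 (Dave): dept_id=2 -> matches Marketing
  - employee 5 (Zoe): dept_id=1 -> matches Support
  - employee 6 (Hank): dept_id=2 -> matches Marketing
  - employee 7 (Grace): dept_id=NULL, no match -> kept with NULL
  - employee 8 (Karen): dept_id=4 -> matches Design
All 8 rows appear; 1 has NULL department.

SQL:
SELECT a.name, b.name AS department
FROM employees a
LEFT JOIN departments b ON a.dept_id = b.id

Result:
name  | department
------+-----------
Quinn | Support   
Tina  | Design    
Uma   | Support   
Dave  | Marketing 
Zoe   | Support   
Hank  | Marketing 
Grace | NULL      
Karen | Design    


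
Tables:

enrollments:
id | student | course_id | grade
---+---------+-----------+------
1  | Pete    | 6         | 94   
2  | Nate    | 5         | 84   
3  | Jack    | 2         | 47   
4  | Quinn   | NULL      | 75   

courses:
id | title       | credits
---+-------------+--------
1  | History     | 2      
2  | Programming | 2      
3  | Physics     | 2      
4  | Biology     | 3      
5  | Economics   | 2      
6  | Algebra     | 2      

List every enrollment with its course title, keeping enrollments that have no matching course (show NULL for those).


LEFT JOIN keeps every row from enrollments (the left table); where course_id has no match in courses, the course columns become NULL. Walk through each enrollment:
  - enrollment 1 (Pete): course_id=6 -> matches Algebra
  - enrollment 2 (Nate): course_id=5 -> matches Economics
  - enrollment 3 (Jack): course_id=2 -> matches Programming
  - enrollment 4 (Quinn): course_id=NULL, no match -> kept with NULL
All 4 rows appear; 1 has NULL course.

SQL:
SELECT a.student, b.title AS course
FROM enrollments a
LEFT JOIN courses b ON a.course_id = b.id

Result:
student | course     
--------+------------
Pete    | Algebra    
Nate    | Economics  
Jack    | Programming
Quinn   | NULL       


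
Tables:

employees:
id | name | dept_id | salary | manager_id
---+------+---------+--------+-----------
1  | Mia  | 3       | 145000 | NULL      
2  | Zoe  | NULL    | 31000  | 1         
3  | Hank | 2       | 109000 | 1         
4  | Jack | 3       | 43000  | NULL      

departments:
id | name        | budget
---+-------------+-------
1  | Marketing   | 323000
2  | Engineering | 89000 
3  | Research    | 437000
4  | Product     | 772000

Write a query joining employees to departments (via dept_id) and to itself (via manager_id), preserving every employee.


Two LEFT JOINs from the same base table employees: one to departments via dept_id, one to employees itself via manager_id. Both are LEFT so every employee is preserved.
Match against departments:
  - employee 1 (Mia): dept_id=3 -> matches Research
  - employee 2 (Zoe): dept_id=NULL, no match -> kept with NULL
  - employee 3 (Hank): dept_id=2 -> matches Engineering
  - employee 4 (Jack): dept_id=3 -> matches Research
Match against employees (self):
  - employee 1 (Mia): manager_id=NULL -> NULL
  - employee 2 (Zoe): manager_id=1 -> Mia
  - employee 3 (Hank): manager_id=1 -> Mia
  - employee 4 (Jack): manager_id=NULL -> NULL

SQL:
SELECT a.name, b.name AS department, c.name AS manager
FROM employees a
LEFT JOIN departments b ON a.dept_id = b.id
LEFT JOIN employees c ON a.manager_id = c.id

Result:
name | department  | manager
-----+-------------+--------
Mia  | Research    | NULL   
Zoe  | NULL        | Mia    
Hank | Engineering | Mia    
Jack | Research    | NULL   


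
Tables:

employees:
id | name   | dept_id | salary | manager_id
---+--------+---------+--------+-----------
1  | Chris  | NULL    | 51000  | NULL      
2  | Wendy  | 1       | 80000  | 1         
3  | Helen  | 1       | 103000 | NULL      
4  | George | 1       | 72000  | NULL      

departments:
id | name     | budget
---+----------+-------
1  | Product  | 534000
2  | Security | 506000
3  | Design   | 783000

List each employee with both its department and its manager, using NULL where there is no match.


Two LEFT JOINs from the same base table employees: one to departments via dept_id, one to employees itself via manager_id. Both are LEFT so every employee is preserved.
Match against departments:
  - employee 1 (Chris): dept_id=NULL, no match -> kept with NULL
  - employee 2 (Wendy): dept_id=1 -> matches Product
  - employee 3 (Helen): dept_id=1 -> matches Product
  - employee 4 (George): dept_id=1 -> matches Product
Match against employees (self):
  - employee 1 (Chris): manager_id=NULL -> NULL
  - employee 2 (Wendy): manager_id=1 -> Chris
  - employee 3 (Helen): manager_id=NULL -> NULL
  - employee 4 (George): manager_id=NULL -> NULL

SQL:
SELECT a.name, b.name AS department, c.name AS manager
FROM employees a
LEFT JOIN departments b ON a.dept_id = b.id
LEFT JOIN employees c ON a.manager_id = c.id

Result:
name   | department | manager
-------+------------+--------
Chris  | NULL       | NULL   
Wendy  | Product    | Chris  
Helen  | Product    | NULL   
George | Product    | NULL   


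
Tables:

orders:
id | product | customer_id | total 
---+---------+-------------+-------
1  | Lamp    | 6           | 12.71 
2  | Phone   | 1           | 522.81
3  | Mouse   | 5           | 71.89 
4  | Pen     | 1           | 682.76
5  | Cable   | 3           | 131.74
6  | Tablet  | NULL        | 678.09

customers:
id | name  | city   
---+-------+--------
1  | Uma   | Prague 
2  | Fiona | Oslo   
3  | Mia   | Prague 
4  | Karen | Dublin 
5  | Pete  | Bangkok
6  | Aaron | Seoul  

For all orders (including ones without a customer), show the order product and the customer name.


LEFT JOIN keeps every row from orders (the left table); where customer_id has no match in customers, the customer columns become NULL. Walk through each order:
  - order 1 (Lamp): customer_id=6 -> matches Aaron
  - order 2 (Phone): customer_id=1 -> matches Uma
  - order 3 (Mouse): customer_id=5 -> matches Pete
  - order 4 (Pen): customer_id=1 -> matches Uma
  - order 5 (Cable): customer_id=3 -> matches Mia
  - order 6 (Tablet): customer_id=NULL, no match -> kept with NULL
All 6 rows appear; 1 has NULL customer.

SQL:
SELECT a.product, b.name AS customer
FROM orders a
LEFT JOIN customers b ON a.customer_id = b.id

Result:
product | customer
--------+---------
Lamp    | Aaron   
Phone   | Uma     
Mouse   | Pete    
Pen     | Uma     
Cable   | Mia     
Tablet  | NULL    


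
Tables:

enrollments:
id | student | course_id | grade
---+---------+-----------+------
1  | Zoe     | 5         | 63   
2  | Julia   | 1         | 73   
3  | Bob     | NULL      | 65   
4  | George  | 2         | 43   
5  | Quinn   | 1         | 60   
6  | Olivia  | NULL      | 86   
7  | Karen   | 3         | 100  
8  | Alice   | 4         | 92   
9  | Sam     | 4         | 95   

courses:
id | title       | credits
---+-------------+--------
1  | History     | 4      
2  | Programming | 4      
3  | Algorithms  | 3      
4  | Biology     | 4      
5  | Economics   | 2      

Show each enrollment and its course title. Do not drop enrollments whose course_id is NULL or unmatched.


LEFT JOIN keeps every row from enrollments (the left table); where course_id has no match in courses, the course columns become NULL. Walk through each enrollment:
  - enrollment 1 (Zoe): course_id=5 -> matches Economics
  - enrollment 2 (Julia): course_id=1 -> matches History
  - enrollment 3 (Bob): course_id=NULL, no match -> kept with NULL
  - enrollment 4 (George): course_id=2 -> matches Programming
  - enrollment 5 (Quinn): course_id=1 -> matches History
  - enrollment 6 (Olivia): course_id=NULL, no match -> kept with NULL
  - enrollment 7 (Karen): course_id=3 -> matches Algorithms
  - enrollment 8 (Alice): course_id=4 -> matches Biology
  - enrollment 9 (Sam): course_id=4 -> matches Biology
All 9 rows appear; 2 have NULL course.

SQL:
SELECT a.student, b.title AS course
FROM enrollments a
LEFT JOIN courses b ON a.course_id = b.id

Result:
student | course     
--------+------------
Zoe     | Economics  
Julia   | History    
Bob     | NULL       
George  | Programming
Quinn   | History    
Olivia  | NULL       
Karen   | Algorithms 
Alice   | Biology    
Sam     | Biology    


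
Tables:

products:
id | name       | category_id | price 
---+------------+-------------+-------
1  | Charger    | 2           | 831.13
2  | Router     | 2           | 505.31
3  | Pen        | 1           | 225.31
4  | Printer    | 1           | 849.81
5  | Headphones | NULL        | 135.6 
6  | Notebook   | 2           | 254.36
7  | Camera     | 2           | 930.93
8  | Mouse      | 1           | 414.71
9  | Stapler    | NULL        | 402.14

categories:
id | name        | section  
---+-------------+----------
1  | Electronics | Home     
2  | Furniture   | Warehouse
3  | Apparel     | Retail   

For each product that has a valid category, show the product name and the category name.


INNER JOIN keeps only products rows whose category_id matches an id in categories. Walk through each product:
  - product 1 (Charger): category_id=2 -> matches Furniture
  - product 2 (Router): category_id=2 -> matches Furniture
  - product 3 (Pen): category_id=1 -> matches Electronics
  - product 4 (Printer): category_id=1 -> matches Electronics
  - product 5 (Headphones): category_id=NULL, no match -> dropped
  - product 6 (Notebook): category_id=2 -> matches Furniture
  - product 7 (Camera): category_id=2 -> matches Furniture
  - product 8 (Mouse): category_id=1 -> matches Electronics
  - product 9 (Stapler): category_id=NULL, no match -> dropped
So 2 of 9 rows are dropped.

SQL:
SELECT a.name, b.name AS category
FROM products a
INNER JOIN categories b ON a.category_id = b.id

Result:
name     | category   
---------+------------
Charger  | Furniture  
Router   | Furniture  
Pen      | Electronics
Printer  | Electronics
Notebook | Furniture  
Camera   | Furniture  
Mouse    | Electronics


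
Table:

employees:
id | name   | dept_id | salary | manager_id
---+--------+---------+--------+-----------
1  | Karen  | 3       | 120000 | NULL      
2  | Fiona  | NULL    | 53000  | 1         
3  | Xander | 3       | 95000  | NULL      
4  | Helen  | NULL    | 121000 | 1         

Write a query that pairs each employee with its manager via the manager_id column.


This is a self-join: employees is joined to a second copy of itself, matching each row's manager_id to another row's id. Use LEFT JOIN so rows with manager_id=NULL are kept.
  - employee 1 (Karen): manager_id=NULL -> NULL
  - employee 2 (Fiona): manager_id=1 -> Karen
  - employee 3 (Xander): manager_id=NULL -> NULL
  - employee 4 (Helen): manager_id=1 -> Karen

SQL:
SELECT a.name AS item, b.name AS manager
FROM employees a
LEFT JOIN employees b ON a.manager_id = b.id

Result:
item   | manager
-------+--------
Karen  | NULL   
Fiona  | Karen  
Xander | NULL   
Helen  | Karen  


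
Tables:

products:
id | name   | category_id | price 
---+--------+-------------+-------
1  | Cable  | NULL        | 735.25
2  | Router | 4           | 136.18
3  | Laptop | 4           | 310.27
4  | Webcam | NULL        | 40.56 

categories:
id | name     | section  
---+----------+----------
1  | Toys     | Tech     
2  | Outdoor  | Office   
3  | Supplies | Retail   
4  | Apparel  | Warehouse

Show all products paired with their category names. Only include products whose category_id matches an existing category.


INNER JOIN keeps only products rows whose category_id matches an id in categories. Walk through each product:
  - product 1 (Cable): category_id=NULL, no match -> dropped
  - product 2 (Router): category_id=4 -> matches Apparel
  - product 3 (Laptop): category_id=4 -> matches Apparel
  - product 4 (Webcam): category_id=NULL, no match -> dropped
So 2 of 4 rows are dropped.

SQL:
SELECT a.name, b.name AS category
FROM products a
INNER JOIN categories b ON a.category_id = b.id

Result:
name   | category
-------+---------
Router | Apparel 
Laptop | Apparel 


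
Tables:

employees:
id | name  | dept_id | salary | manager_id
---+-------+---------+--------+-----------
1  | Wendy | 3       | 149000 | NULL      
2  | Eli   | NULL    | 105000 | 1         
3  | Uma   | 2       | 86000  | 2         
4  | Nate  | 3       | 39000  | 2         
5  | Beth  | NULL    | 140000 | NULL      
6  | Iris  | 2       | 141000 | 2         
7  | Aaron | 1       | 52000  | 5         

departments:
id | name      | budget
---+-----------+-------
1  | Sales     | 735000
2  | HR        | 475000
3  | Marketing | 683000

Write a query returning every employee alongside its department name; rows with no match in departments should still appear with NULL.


LEFT JOIN keeps every row from employees (the left table); where dept_id has no match in departments, the department columns become NULL. Walk through each employee:
  - employee 1 (Wendy): dept_id=3 -> matches Marketing
  - employee 2 (Eli): dept_id=NULL, no match -> kept with NULL
  - employee 3 (Uma): dept_id=2 -> matches HR
  - employee 4 (Nate): dept_id=3 -> matches Marketing
  - employee 5 (Beth): dept_id=NULL, no match -> kept with NULL
  - employee 6 (Iris): dept_id=2 -> matches HR
  - employee 7 (Aaron): dept_id=1 -> matches Sales
All 7 rows appear; 2 have NULL department.

SQL:
SELECT a.name, b.name AS department
FROM employees a
LEFT JOIN departments b ON a.dept_id = b.id

Result:
name  | department
------+-----------
Wendy | Marketing 
Eli   | NULL      
Uma   | HR        
Nate  | Marketing 
Beth  | NULL      
Iris  | HR        
Aaron | Sales     


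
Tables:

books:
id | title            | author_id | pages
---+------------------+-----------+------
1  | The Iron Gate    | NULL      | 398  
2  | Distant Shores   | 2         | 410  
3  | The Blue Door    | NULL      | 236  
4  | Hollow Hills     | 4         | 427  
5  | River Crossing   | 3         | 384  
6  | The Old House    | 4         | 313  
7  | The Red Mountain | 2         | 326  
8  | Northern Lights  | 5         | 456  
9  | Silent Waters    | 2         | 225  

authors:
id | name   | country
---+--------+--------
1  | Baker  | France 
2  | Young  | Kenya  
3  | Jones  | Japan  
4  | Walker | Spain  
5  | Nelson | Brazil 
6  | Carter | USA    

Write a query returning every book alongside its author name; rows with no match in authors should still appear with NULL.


LEFT JOIN keeps every row from books (the left table); where author_id has no match in authors, the author columns become NULL. Walk through each book:
  - book 1 (The Iron Gate): author_id=NULL, no match -> kept with NULL
  - book 2 (Distant Shores): author_id=2 -> matches Young
  - book 3 (The Blue Door): author_id=NULL, no match -> kept with NULL
  - book 4 (Hollow Hills): author_id=4 -> matches Walker
  - book 5 (River Crossing): author_id=3 -> matches Jones
  - book 6 (The Old House): author_id=4 -> matches Walker
  - book 7 (The Red Mountain): author_id=2 -> matches Young
  - book 8 (Northern Lights): author_id=5 -> matches Nelson
  - book 9 (Silent Waters): author_id=2 -> matches Young
All 9 rows appear; 2 have NULL author.

SQL:
SELECT a.title, b.name AS author
FROM books a
LEFT JOIN authors b ON a.author_id = b.id

Result:
title            | author
-----------------+-------
The Iron Gate    | NULL  
Distant Shores   | Young 
The Blue Door    | NULL  
Hollow Hills     | Walker
River Crossing   | Jones 
The Old House    | Walker
The Red Mountain | Young 
Northern Lights  | Nelson
Silent Waters    | Young 


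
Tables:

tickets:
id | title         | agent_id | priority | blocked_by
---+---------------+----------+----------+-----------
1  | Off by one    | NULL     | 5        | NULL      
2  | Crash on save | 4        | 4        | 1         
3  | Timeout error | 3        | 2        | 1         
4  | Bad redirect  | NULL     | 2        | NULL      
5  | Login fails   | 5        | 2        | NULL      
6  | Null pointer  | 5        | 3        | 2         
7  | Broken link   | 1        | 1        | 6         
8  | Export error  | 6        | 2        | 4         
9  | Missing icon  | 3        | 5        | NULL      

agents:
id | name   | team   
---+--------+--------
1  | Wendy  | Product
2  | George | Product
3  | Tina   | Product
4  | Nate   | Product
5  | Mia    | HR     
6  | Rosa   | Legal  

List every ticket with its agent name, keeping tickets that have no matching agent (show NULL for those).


LEFT JOIN keeps every row from tickets (the left table); where agent_id has no match in agents, the agent columns become NULL. Walk through each ticket:
  - ticket 1 (Off by one): agent_id=NULL, no match -> kept with NULL
  - ticket 2 (Crash on save): agent_id=4 -> matches Nate
  - ticket 3 (Timeout error): agent_id=3 -> matches Tina
  - ticket 4 (Bad redirect): agent_id=NULL, no match -> kept with NULL
  - ticket 5 (Login fails): agent_id=5 -> matches Mia
  - ticket 6 (Null pointer): agent_id=5 -> matches Mia
  - ticket 7 (Broken link): agent_id=1 -> matches Wendy
  - ticket 8 (Export error): agent_id=6 -> matches Rosa
  - ticket 9 (Missing icon): agent_id=3 -> matches Tina
All 9 rows appear; 2 have NULL agent.

SQL:
SELECT a.title, b.name AS agent
FROM tickets a
LEFT JOIN agents b ON a.agent_id = b.id

Result:
title         | agent
--------------+------
Off by one    | NULL 
Crash on save | Nate 
Timeout error | Tina 
Bad redirect  | NULL 
Login fails   | Mia  
Null pointer  | Mia  
Broken link   | Wendy
Export error  | Rosa 
Missing icon  | Tina 


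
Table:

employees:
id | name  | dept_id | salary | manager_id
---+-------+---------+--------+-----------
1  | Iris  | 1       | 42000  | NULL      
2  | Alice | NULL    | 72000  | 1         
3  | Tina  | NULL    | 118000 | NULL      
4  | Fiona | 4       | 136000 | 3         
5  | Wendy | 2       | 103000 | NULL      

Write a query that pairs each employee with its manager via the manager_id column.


This is a self-join: employees is joined to a second copy of itself, matching each row's manager_id to another row's id. Use LEFT JOIN so rows with manager_id=NULL are kept.
  - employee 1 (Iris): manager_id=NULL -> NULL
  - employee 2 (Alice): manager_id=1 -> Iris
  - employee 3 (Tina): manager_id=NULL -> NULL
  - employee 4 (Fiona): manager_id=3 -> Tina
  - employee 5 (Wendy): manager_id=NULL -> NULL

SQL:
SELECT a.name AS item, b.name AS manager
FROM employees a
LEFT JOIN employees b ON a.manager_id = b.id

Result:
item  | manager
------+--------
Iris  | NULL   
Alice | Iris   
Tina  | NULL   
Fiona | Tina   
Wendy | NULL   


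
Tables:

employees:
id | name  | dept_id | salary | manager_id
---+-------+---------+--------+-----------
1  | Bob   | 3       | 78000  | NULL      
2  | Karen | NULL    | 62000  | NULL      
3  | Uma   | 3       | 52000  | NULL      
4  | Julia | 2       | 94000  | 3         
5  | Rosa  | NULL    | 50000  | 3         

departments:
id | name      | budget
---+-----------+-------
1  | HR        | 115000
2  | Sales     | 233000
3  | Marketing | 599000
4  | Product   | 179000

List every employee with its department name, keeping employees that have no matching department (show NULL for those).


LEFT JOIN keeps every row from employees (the left table); where dept_id has no match in departments, the department columns become NULL. Walk through each employee:
  - employee 1 (Bob): dept_id=3 -> matches Marketing
  - employee 2 (Karen): dept_id=NULL, no match -> kept with NULL
  - employee 3 (Uma): dept_id=3 -> matches Marketing
  - employee 4 (Julia): dept_id=2 -> matches Sales
  - employee 5 (Rosa): dept_id=NULL, no match -> kept with NULL
All 5 rows appear; 2 have NULL department.

SQL:
SELECT a.name, b.name AS department
FROM employees a
LEFT JOIN departments b ON a.dept_id = b.id

Result:
name  | department
------+-----------
Bob   | Marketing 
Karen | NULL      
Uma   | Marketing 
Julia | Sales     
Rosa  | NULL      


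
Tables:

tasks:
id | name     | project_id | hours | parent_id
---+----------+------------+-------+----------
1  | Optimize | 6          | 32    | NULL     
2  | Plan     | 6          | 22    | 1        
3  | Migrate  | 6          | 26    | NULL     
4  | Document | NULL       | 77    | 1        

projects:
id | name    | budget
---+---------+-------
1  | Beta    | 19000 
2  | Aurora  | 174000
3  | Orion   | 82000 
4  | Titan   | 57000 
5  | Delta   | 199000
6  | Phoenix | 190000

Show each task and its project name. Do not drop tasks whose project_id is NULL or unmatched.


LEFT JOIN keeps every row from tasks (the left table); where project_id has no match in projects, the project columns become NULL. Walk through each task:
  - task 1 (Optimize): project_id=6 -> matches Phoenix
  - task 2 (Plan): project_id=6 -> matches Phoenix
  - task 3 (Migrate): project_id=6 -> matches Phoenix
  - task 4 (Document): project_id=NULL, no match -> kept with NULL
All 4 rows appear; 1 has NULL project.

SQL:
SELECT a.name, b.name AS project
FROM tasks a
LEFT JOIN projects b ON a.project_id = b.id

Result:
name     | project
---------+--------
Optimize | Phoenix
Plan     | Phoenix
Migrate  | Phoenix
Document | NULL   


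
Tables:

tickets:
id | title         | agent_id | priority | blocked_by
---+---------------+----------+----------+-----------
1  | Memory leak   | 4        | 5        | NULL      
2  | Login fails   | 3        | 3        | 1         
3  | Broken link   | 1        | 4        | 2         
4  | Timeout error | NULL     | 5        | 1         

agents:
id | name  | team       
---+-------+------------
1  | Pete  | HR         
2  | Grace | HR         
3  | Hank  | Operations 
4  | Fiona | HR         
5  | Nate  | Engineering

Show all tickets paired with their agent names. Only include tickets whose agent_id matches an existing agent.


INNER JOIN keeps only tickets rows whose agent_id matches an id in agents. Walk through each ticket:
  - ticket 1 (Memory leak): agent_id=4 -> matches Fiona
  - ticket 2 (Login fails): agent_id=3 -> matches Hank
  - ticket 3 (Broken link): agent_id=1 -> matches Pete
  - ticket 4 (Timeout error): agent_id=NULL, no match -> dropped
So 1 of 4 rows is dropped.

SQL:
SELECT a.title, b.name AS agent
FROM tickets a
INNER JOIN agents b ON a.agent_id = b.id

Result:
title       | agent
------------+------
Memory leak | Fiona
Login fails | Hank 
Broken link | Pete 


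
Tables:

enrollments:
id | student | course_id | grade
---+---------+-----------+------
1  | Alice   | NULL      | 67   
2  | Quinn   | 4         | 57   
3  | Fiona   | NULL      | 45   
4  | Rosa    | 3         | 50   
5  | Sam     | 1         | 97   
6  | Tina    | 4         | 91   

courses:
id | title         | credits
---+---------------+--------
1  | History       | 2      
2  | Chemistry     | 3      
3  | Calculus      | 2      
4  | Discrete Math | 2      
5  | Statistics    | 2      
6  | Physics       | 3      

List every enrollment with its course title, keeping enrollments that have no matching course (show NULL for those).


LEFT JOIN keeps every row from enrollments (the left table); where course_id has no match in courses, the course columns become NULL. Walk through each enrollment:
  - enrollment 1 (Alice): course_id=NULL, no match -> kept with NULL
  - enrollment 2 (Quinn): course_id=4 -> matches Discrete Math
  - enrollment 3 (Fiona): course_id=NULL, no match -> kept with NULL
  - enrollment 4 (Rosa): course_id=3 -> matches Calculus
  - enrollment 5 (Sam): course_id=1 -> matches History
  - enrollment 6 (Tina): course_id=4 -> matches Discrete Math
All 6 rows appear; 2 have NULL course.

SQL:
SELECT a.student, b.title AS course
FROM enrollments a
LEFT JOIN courses b ON a.course_id = b.id

Result:
student | course       
--------+--------------
Alice   | NULL         
Quinn   | Discrete Math
Fiona   | NULL         
Rosa    | Calculus     
Sam     | History      
Tina    | Discrete Math


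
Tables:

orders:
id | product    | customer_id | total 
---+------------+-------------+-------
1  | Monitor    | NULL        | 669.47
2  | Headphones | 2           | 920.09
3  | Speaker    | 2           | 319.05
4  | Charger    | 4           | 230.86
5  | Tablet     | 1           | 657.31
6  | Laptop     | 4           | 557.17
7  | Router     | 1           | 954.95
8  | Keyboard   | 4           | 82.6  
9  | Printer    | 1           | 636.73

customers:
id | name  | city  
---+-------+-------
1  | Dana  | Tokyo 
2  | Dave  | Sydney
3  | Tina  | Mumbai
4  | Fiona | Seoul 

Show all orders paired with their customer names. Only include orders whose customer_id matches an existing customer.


INNER JOIN keeps only orders rows whose customer_id matches an id in customers. Walk through each order:
  - order 1 (Monitor): customer_id=NULL, no match -> dropped
  - order 2 (Headphones): customer_id=2 -> matches Dave
  - order 3 (Speaker): customer_id=2 -> matches Dave
  - order 4 (Charger): customer_id=4 -> matches Fiona
  - order 5 (Tablet): customer_id=1 -> matches Dana
  - order 6 (Laptop): customer_id=4 -> matches Fiona
  - order 7 (Router): customer_id=1 -> matches Dana
  - order 8 (Keyboard): customer_id=4 -> matches Fiona
  - order 9 (Printer): customer_id=1 -> matches Dana
So 1 of 9 rows is dropped.

SQL:
SELECT a.product, b.name AS customer
FROM orders a
INNER JOIN customers b ON a.customer_id = b.id

Result:
product    | customer
-----------+---------
Headphones | Dave    
Speaker    | Dave    
Charger    | Fiona   
Tablet     | Dana    
Laptop     | Fiona   
Router     | Dana    
Keyboard   | Fiona   
Printer    | Dana    


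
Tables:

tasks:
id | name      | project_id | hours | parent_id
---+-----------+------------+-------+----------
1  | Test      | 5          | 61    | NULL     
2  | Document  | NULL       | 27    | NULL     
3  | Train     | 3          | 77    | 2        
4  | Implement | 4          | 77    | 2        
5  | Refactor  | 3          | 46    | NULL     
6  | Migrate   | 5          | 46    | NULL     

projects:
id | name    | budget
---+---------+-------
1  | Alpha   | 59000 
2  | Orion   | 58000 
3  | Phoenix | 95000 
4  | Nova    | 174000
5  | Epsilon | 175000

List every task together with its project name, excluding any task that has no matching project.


INNER JOIN keeps only tasks rows whose project_id matches an id in projects. Walk through each task:
  - task 1 (Test): project_id=5 -> matches Epsilon
  - task 2 (Document): project_id=NULL, no match -> dropped
  - task 3 (Train): project_id=3 -> matches Phoenix
  - task 4 (Implement): project_id=4 -> matches Nova
  - task 5 (Refactor): project_id=3 -> matches Phoenix
  - task 6 (Migrate): project_id=5 -> matches Epsilon
So 1 of 6 rows is dropped.

SQL:
SELECT a.name, b.name AS project
FROM tasks a
INNER JOIN projects b ON a.project_id = b.id

Result:
name      | project
----------+--------
Test      | Epsilon
Train     | Phoenix
Implement | Nova   
Refactor  | Phoenix
Migrate   | Epsilon


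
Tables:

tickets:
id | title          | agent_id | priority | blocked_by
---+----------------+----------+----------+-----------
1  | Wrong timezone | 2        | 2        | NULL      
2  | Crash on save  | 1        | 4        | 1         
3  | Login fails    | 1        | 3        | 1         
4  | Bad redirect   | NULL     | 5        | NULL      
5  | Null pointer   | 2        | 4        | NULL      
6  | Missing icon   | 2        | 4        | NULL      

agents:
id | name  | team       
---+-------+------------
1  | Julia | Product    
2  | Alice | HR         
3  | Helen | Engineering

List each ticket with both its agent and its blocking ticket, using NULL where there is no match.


Two LEFT JOINs from the same base table tickets: one to agents via agent_id, one to tickets itself via blocked_by. Both are LEFT so every ticket is preserved.
Match against agents:
  - ticket 1 (Wrong timezone): agent_id=2 -> matches Alice
  - ticket 2 (Crash on save): agent_id=1 -> matches Julia
  - ticket 3 (Login fails): agent_id=1 -> matches Julia
  - ticket 4 (Bad redirect): agent_id=NULL, no match -> kept with NULL
  - ticket 5 (Null pointer): agent_id=2 -> matches Alice
  - ticket 6 (Missing icon): agent_id=2 -> matches Alice
Match against tickets (self):
  - ticket 1 (Wrong timezone): blocked_by=NULL -> NULL
  - ticket 2 (Crash on save): blocked_by=1 -> Wrong timezone
  - ticket 3 (Login fails): blocked_by=1 -> Wrong timezone
  - ticket 4 (Bad redirect): blocked_by=NULL -> NULL
  - ticket 5 (Null pointer): blocked_by=NULL -> NULL
  - ticket 6 (Missing icon): blocked_by=NULL -> NULL

SQL:
SELECT a.title, b.name AS agent, c.title AS blocked_by
FROM tickets a
LEFT JOIN agents b ON a.agent_id = b.id
LEFT JOIN tickets c ON a.blocked_by = c.id

Result:
title          | agent | blocked_by    
---------------+-------+---------------
Wrong timezone | Alice | NULL          
Crash on save  | Julia | Wrong timezone
Login fails    | Julia | Wrong timezone
Bad redirect   | NULL  | NULL          
Null pointer   | Alice | NULL          
Missing icon   | Alice | NULL          


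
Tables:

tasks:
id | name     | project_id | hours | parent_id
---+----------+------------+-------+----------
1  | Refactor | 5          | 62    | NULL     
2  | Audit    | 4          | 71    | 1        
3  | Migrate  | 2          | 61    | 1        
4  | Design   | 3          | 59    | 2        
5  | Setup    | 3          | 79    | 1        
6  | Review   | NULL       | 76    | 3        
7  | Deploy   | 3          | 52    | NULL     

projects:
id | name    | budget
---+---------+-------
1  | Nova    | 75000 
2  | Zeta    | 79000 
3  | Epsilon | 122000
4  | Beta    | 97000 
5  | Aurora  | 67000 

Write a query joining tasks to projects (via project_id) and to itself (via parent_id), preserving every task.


Two LEFT JOINs from the same base table tasks: one to projects via project_id, one to tasks itself via parent_id. Both are LEFT so every task is preserved.
Match against projects:
  - task 1 (Refactor): project_id=5 -> matches Aurora
  - task 2 (Audit): project_id=4 -> matches Beta
  - task 3 (Migrate): project_id=2 -> matches Zeta
  - task 4 (Design): project_id=3 -> matches Epsilon
  - task 5 (Setup): project_id=3 -> matches Epsilon
  - task 6 (Review): project_id=NULL, no match -> kept with NULL
  - task 7 (Deploy): project_id=3 -> matches Epsilon
Match against tasks (self):
  - task 1 (Refactor): parent_id=NULL -> NULL
  - task 2 (Audit): parent_id=1 -> Refactor
  - task 3 (Migrate): parent_id=1 -> Refactor
  - task 4 (Design): parent_id=2 -> Audit
  - task 5 (Setup): parent_id=1 -> Refactor
  - task 6 (Review): parent_id=3 -> Migrate
  - task 7 (Deploy): parent_id=NULL -> NULL

SQL:
SELECT a.name, b.name AS project, c.name AS parent
FROM tasks a
LEFT JOIN projects b ON a.project_id = b.id
LEFT JOIN tasks c ON a.parent_id = c.id

Result:
name     | project | parent  
---------+---------+---------
Refactor | Aurora  | NULL    
Audit    | Beta    | Refactor
Migrate  | Zeta    | Refactor
Design   | Epsilon | Audit   
Setup    | Epsilon | Refactor
Review   | NULL    | Migrate 
Deploy   | Epsilon | NULL    


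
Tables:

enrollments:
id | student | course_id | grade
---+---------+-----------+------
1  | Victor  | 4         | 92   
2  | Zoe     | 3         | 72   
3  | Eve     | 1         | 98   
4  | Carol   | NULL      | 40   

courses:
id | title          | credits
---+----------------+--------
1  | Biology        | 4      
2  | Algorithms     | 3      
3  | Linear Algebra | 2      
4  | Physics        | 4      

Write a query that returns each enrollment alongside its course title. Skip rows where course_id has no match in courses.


INNER JOIN keeps only enrollments rows whose course_id matches an id in courses. Walk through each enrollment:
  - enrollment 1 (Victor): course_id=4 -> matches Physics
  - enrollment 2 (Zoe): course_id=3 -> matches Linear Algebra
  - enrollment 3 (Eve): course_id=1 -> matches Biology
  - enrollment 4 (Carol): course_id=NULL, no match -> dropped
So 1 of 4 rows is dropped.

SQL:
SELECT a.student, b.title AS course
FROM enrollments a
INNER JOIN courses b ON a.course_id = b.id

Result:
student | course        
--------+---------------
Victor  | Physics       
Zoe     | Linear Algebra
Eve     | Biology       


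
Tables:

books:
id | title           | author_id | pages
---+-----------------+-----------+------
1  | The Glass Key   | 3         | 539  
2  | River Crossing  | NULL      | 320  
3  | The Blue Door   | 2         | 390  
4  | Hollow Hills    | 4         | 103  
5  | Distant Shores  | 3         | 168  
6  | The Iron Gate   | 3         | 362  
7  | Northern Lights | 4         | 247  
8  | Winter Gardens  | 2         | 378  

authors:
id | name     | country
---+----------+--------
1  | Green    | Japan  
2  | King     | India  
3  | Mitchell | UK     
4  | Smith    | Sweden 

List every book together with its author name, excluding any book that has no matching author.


INNER JOIN keeps only books rows whose author_id matches an id in authors. Walk through each book:
  - book 1 (The Glass Key): author_id=3 -> matches Mitchell
  - book 2 (River Crossing): author_id=NULL, no match -> dropped
  - book 3 (The Blue Door): author_id=2 -> matches King
  - book 4 (Hollow Hills): author_id=4 -> matches Smith
  - book 5 (Distant Shores): author_id=3 -> matches Mitchell
  - book 6 (The Iron Gate): author_id=3 -> matches Mitchell
  - book 7 (Northern Lights): author_id=4 -> matches Smith
  - book 8 (Winter Gardens): author_id=2 -> matches King
So 1 of 8 rows is dropped.

SQL:
SELECT a.title, b.name AS author
FROM books a
INNER JOIN authors b ON a.author_id = b.id

Result:
title           | author  
----------------+---------
The Glass Key   | Mitchell
The Blue Door   | King    
Hollow Hills    | Smith   
Distant Shores  | Mitchell
The Iron Gate   | Mitchell
Northern Lights | Smith   
Winter Gardens  | King    


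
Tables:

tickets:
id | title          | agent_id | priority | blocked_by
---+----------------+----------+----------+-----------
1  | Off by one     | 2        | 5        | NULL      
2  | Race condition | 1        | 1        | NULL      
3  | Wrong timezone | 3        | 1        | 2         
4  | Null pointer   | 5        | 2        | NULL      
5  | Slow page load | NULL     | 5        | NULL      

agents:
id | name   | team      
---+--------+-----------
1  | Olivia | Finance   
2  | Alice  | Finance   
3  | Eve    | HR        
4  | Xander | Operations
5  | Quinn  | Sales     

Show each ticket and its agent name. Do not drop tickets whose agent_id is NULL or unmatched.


LEFT JOIN keeps every row from tickets (the left table); where agent_id has no match in agents, the agent columns become NULL. Walk through each ticket:
  - ticket 1 (Off by one): agent_id=2 -> matches Alice
  - ticket 2 (Race condition): agent_id=1 -> matches Olivia
  - ticket 3 (Wrong timezone): agent_id=3 -> matches Eve
  - ticket 4 (Null pointer): agent_id=5 -> matches Quinn
  - ticket 5 (Slow page load): agent_id=NULL, no match -> kept with NULL
All 5 rows appear; 1 has NULL agent.

SQL:
SELECT a.title, b.name AS agent
FROM tickets a
LEFT JOIN agents b ON a.agent_id = b.id

Result:
title          | agent 
---------------+-------
Off by one     | Alice 
Race condition | Olivia
Wrong timezone | Eve   
Null pointer   | Quinn 
Slow page load | NULL  


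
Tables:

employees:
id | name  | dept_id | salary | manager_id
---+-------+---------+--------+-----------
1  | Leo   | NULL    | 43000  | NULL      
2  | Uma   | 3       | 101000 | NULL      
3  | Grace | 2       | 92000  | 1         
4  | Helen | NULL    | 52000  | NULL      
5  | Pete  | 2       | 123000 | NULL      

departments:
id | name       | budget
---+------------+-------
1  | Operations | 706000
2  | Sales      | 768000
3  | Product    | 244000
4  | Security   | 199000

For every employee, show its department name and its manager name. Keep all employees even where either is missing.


Two LEFT JOINs from the same base table employees: one to departments via dept_id, one to employees itself via manager_id. Both are LEFT so every employee is preserved.
Match against departments:
  - employee 1 (Leo): dept_id=NULL, no match -> kept with NULL
  - employee 2 (Uma): dept_id=3 -> matches Product
  - employee 3 (Grace): dept_id=2 -> matches Sales
  - employee 4 (Helen): dept_id=NULL, no match -> kept with NULL
  - employee 5 (Pete): dept_id=2 -> matches Sales
Match against employees (self):
  - employee 1 (Leo): manager_id=NULL -> NULL
  - employee 2 (Uma): manager_id=NULL -> NULL
  - employee 3 (Grace): manager_id=1 -> Leo
  - employee 4 (Helen): manager_id=NULL -> NULL
  - employee 5 (Pete): manager_id=NULL -> NULL

SQL:
SELECT a.name, b.name AS department, c.name AS manager
FROM employees a
LEFT JOIN departments b ON a.dept_id = b.id
LEFT JOIN employees c ON a.manager_id = c.id

Result:
name  | department | manager
------+------------+--------
Leo   | NULL       | NULL   
Uma   | Product    | NULL   
Grace | Sales      | Leo    
Helen | NULL       | NULL   
Pete  | Sales      | NULL   


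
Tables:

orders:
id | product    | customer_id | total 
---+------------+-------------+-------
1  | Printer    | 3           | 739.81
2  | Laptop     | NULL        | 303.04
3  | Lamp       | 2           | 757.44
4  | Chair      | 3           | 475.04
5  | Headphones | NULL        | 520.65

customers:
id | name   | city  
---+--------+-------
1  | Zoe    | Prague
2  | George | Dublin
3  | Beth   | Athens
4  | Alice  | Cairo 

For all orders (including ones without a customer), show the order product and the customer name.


LEFT JOIN keeps every row from orders (the left table); where customer_id has no match in customers, the customer columns become NULL. Walk through each order:
  - order 1 (Printer): customer_id=3 -> matches Beth
  - order 2 (Laptop): customer_id=NULL, no match -> kept with NULL
  - order 3 (Lamp): customer_id=2 -> matches George
  - order 4 (Chair): customer_id=3 -> matches Beth
  - order 5 (Headphones): customer_id=NULL, no match -> kept with NULL
All 5 rows appear; 2 have NULL customer.

SQL:
SELECT a.product, b.name AS customer
FROM orders a
LEFT JOIN customers b ON a.customer_id = b.id

Result:
product    | customer
-----------+---------
Printer    | Beth    
Laptop     | NULL    
Lamp       | George  
Chair      | Beth    
Headphones | NULL    


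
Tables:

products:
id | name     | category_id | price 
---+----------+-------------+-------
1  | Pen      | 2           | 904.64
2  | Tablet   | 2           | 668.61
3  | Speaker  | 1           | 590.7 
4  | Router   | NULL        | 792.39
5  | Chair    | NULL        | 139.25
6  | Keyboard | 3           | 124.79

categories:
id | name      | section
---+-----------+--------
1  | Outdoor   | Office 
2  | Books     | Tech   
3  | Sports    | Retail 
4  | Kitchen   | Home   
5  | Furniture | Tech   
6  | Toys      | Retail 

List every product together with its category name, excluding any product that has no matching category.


INNER JOIN keeps only products rows whose category_id matches an id in categories. Walk through each product:
  - product 1 (Pen): category_id=2 -> matches Books
  - product 2 (Tablet): category_id=2 -> matches Books
  - product 3 (Speaker): category_id=1 -> matches Outdoor
  - product 4 (Router): category_id=NULL, no match -> dropped
  - product 5 (Chair): category_id=NULL, no match -> dropped
  - product 6 (Keyboard): category_id=3 -> matches Sports
So 2 of 6 rows are dropped.

SQL:
SELECT a.name, b.name AS category
FROM products a
INNER JOIN categories b ON a.category_id = b.id

Result:
name     | category
---------+---------
Pen      | Books   
Tablet   | Books   
Speaker  | Outdoor 
Keyboard | Sports  


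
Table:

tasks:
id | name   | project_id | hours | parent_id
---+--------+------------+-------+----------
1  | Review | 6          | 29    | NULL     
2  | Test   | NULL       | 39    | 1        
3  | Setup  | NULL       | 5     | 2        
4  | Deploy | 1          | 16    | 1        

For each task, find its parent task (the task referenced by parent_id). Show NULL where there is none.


This is a self-join: tasks is joined to a second copy of itself, matching each row's parent_id to another row's id. Use LEFT JOIN so rows with parent_id=NULL are kept.
  - task 1 (Review): parent_id=NULL -> NULL
  - task 2 (Test): parent_id=1 -> Review
  - task 3 (Setup): parent_id=2 -> Test
  - task 4 (Deploy): parent_id=1 -> Review

SQL:
SELECT a.name AS item, b.name AS parent
FROM tasks a
LEFT JOIN tasks b ON a.parent_id = b.id

Result:
item   | parent
-------+-------
Review | NULL  
Test   | Review
Setup  | Test  
Deploy | Review
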